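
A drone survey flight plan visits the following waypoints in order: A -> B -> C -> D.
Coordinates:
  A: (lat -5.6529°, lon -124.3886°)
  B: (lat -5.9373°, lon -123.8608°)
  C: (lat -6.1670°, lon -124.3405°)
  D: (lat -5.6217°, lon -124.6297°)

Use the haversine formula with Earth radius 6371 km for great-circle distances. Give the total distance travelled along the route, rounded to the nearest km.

194 km

Leg distances:
A→B: 66.4 km  (cumulative 66.4 km)
B→C: 58.9 km  (cumulative 125.3 km)
C→D: 68.6 km  (cumulative 193.8 km)
Total route length ≈ 194 km.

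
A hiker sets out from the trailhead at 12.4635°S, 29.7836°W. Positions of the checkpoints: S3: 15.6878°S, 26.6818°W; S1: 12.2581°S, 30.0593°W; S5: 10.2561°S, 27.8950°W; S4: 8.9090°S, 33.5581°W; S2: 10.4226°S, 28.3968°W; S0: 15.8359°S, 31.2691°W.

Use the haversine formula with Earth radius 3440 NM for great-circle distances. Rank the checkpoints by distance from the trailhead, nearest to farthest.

S1, S2, S5, S0, S3, S4

Distance from the trailhead at 12.4635°S, 29.7836°W to each:
S1 12.2581°S, 30.0593°W: 20.3 NM
S2 10.4226°S, 28.3968°W: 147.2 NM
S5 10.2561°S, 27.8950°W: 173.0 NM
S0 15.8359°S, 31.2691°W: 220.2 NM
S3 15.6878°S, 26.6818°W: 264.8 NM
S4 8.9090°S, 33.5581°W: 308.4 NM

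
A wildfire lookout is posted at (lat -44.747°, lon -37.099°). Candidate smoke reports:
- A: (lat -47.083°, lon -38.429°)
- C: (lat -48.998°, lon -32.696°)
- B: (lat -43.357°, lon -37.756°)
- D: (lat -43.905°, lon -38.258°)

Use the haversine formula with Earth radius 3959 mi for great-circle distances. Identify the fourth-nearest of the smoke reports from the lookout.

C

Distances from the lookout ((lat -44.747°, lon -37.099°)):
D: 81.7 mi
B: 101.4 mi
A: 173.6 mi
C: 359.8 mi
The fourth-nearest is C at 359.8 mi.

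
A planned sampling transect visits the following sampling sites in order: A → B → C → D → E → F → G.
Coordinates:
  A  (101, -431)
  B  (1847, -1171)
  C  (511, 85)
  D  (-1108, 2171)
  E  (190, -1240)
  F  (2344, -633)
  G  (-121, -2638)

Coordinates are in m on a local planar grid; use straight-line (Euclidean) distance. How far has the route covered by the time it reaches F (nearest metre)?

12258 m

Leg distances:
A→B: 1896.3 m  (cumulative 1896.3 m)
B→C: 1833.7 m  (cumulative 3730.0 m)
C→D: 2640.6 m  (cumulative 6370.6 m)
D→E: 3649.6 m  (cumulative 10020.2 m)
E→F: 2237.9 m  (cumulative 12258.1 m)
Cumulative distance at F ≈ 12258 m.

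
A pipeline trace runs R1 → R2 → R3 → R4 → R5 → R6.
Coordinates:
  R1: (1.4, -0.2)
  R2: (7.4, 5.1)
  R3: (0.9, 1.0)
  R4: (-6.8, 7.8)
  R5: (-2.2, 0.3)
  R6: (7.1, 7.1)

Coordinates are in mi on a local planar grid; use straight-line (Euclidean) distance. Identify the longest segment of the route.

Leg distances:
R1→R2: 8.0 mi
R2→R3: 7.7 mi
R3→R4: 10.3 mi
R4→R5: 8.8 mi
R5→R6: 11.5 mi
The longest leg is R5–R6 at 11.5 mi.

R5–R6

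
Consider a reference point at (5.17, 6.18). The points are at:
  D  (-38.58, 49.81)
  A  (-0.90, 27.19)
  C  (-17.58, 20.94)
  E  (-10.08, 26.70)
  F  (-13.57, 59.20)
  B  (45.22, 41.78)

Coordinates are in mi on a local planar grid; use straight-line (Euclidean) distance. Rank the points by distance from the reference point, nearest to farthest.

Distance from the reference point at (5.17, 6.18) to each:
A (-0.90, 27.19): 21.9 mi
E (-10.08, 26.70): 25.6 mi
C (-17.58, 20.94): 27.1 mi
B (45.22, 41.78): 53.6 mi
F (-13.57, 59.20): 56.2 mi
D (-38.58, 49.81): 61.8 mi

A, E, C, B, F, D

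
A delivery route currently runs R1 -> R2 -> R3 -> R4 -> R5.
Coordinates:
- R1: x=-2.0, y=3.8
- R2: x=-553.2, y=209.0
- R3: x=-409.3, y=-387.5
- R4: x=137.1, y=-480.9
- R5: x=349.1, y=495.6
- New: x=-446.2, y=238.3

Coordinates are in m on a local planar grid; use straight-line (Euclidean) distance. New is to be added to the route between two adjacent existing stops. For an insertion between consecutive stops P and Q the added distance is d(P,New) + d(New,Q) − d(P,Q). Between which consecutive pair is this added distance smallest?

Added distance for inserting New between each consecutive pair:
R1–R2: 25.1 m
R2–R3: 124.2 m
R3–R4: 998.6 m
R4–R5: 762.6 m
Smallest added distance is 25.1 m, inserting between R1 and R2.

between R1 and R2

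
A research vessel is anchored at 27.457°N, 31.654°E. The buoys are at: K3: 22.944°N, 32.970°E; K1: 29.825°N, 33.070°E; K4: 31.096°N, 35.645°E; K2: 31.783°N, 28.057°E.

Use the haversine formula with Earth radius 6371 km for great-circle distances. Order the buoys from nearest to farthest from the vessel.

K1, K3, K4, K2

Distance from the vessel at 27.457°N, 31.654°E to each:
K1 29.825°N, 33.070°E: 297.4 km
K3 22.944°N, 32.970°E: 519.0 km
K4 31.096°N, 35.645°E: 559.9 km
K2 31.783°N, 28.057°E: 593.4 km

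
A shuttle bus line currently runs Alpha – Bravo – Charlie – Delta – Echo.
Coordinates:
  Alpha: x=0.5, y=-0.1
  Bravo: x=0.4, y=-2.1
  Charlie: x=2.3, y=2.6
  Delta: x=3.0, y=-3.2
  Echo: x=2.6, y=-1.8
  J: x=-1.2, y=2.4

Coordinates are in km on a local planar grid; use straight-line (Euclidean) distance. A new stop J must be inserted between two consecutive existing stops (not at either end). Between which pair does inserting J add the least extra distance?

Added distance for inserting J between each consecutive pair:
Alpha–Bravo: 5.8 km
Bravo–Charlie: 3.2 km
Charlie–Delta: 4.7 km
Delta–Echo: 11.2 km
Smallest added distance is 3.2 km, inserting between Bravo and Charlie.

between Bravo and Charlie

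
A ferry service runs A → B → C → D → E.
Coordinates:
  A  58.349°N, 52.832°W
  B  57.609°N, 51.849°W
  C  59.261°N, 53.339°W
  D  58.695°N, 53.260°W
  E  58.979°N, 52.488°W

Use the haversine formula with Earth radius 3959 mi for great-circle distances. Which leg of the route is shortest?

D–E

Leg distances:
A→B: 62.5 mi
B→C: 126.2 mi
C→D: 39.2 mi
D→E: 33.9 mi
The shortest leg is D–E at 33.9 mi.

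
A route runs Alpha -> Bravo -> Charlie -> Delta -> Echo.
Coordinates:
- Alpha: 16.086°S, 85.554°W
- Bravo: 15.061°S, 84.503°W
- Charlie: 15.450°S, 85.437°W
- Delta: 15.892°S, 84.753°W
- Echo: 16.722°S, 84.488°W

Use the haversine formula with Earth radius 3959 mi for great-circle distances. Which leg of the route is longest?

Alpha–Bravo

Leg distances:
Alpha→Bravo: 99.5 mi
Bravo→Charlie: 67.8 mi
Charlie→Delta: 54.8 mi
Delta→Echo: 60.0 mi
The longest leg is Alpha–Bravo at 99.5 mi.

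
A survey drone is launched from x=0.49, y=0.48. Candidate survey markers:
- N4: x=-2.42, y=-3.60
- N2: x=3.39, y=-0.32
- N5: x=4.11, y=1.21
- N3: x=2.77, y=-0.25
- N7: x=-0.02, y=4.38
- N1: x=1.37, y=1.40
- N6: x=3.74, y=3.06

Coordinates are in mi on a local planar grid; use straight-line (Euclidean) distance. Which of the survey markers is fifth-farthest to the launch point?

N2

Distances from the launch point (x=0.49, y=0.48):
N4: 5.0 mi
N6: 4.1 mi
N7: 3.9 mi
N5: 3.7 mi
N2: 3.0 mi
N3: 2.4 mi
N1: 1.3 mi
The fifth-farthest is N2 at 3.0 mi.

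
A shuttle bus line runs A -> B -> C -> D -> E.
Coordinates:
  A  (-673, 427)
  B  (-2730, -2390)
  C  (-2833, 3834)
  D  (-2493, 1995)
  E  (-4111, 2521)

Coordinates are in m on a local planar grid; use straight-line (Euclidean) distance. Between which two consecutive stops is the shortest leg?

D–E

Leg distances:
A→B: 3488.1 m
B→C: 6224.9 m
C→D: 1870.2 m
D→E: 1701.4 m
The shortest leg is D–E at 1701.4 m.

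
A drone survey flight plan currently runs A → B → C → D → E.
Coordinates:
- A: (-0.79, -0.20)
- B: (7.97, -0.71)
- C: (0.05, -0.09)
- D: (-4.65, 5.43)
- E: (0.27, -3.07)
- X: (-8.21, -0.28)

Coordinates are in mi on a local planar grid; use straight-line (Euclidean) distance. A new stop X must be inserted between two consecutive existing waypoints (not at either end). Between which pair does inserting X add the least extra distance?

between D and E

Added distance for inserting X between each consecutive pair:
A–B: 14.8 mi
B–C: 16.5 mi
C–D: 7.7 mi
D–E: 5.8 mi
Smallest added distance is 5.8 mi, inserting between D and E.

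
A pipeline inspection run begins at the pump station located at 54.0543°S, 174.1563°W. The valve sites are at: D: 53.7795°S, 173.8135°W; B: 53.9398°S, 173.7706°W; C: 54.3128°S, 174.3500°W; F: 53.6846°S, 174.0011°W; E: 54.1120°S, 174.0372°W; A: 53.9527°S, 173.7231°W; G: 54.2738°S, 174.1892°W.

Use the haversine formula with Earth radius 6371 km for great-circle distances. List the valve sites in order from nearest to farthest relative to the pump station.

Distance from the pump station at 54.0543°S, 174.1563°W to each:
E 54.1120°S, 174.0372°W: 10.1 km
G 54.2738°S, 174.1892°W: 24.5 km
B 53.9398°S, 173.7706°W: 28.2 km
A 53.9527°S, 173.7231°W: 30.5 km
C 54.3128°S, 174.3500°W: 31.4 km
D 53.7795°S, 173.8135°W: 37.9 km
F 53.6846°S, 174.0011°W: 42.3 km

E, G, B, A, C, D, F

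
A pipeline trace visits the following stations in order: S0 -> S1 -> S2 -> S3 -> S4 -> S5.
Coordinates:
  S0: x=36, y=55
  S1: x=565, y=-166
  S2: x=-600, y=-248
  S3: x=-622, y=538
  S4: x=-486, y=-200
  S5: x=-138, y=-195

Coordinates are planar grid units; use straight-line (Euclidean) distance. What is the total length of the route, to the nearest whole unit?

Leg distances:
S0→S1: 573.3  (cumulative 573.3)
S1→S2: 1167.9  (cumulative 1741.2)
S2→S3: 786.3  (cumulative 2527.5)
S3→S4: 750.4  (cumulative 3277.9)
S4→S5: 348.0  (cumulative 3626.0)
Total route length ≈ 3626.

3626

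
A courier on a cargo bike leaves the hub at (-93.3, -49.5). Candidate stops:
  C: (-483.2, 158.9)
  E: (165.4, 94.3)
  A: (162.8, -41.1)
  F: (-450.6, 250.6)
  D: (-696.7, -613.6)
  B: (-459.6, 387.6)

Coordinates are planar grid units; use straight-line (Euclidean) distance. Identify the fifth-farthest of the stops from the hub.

Distance to each, sorted:
D: 826.0
B: 570.3
F: 466.6
C: 442.1
E: 296.0
A: 256.2
The fifth-farthest is E at 296.0.

E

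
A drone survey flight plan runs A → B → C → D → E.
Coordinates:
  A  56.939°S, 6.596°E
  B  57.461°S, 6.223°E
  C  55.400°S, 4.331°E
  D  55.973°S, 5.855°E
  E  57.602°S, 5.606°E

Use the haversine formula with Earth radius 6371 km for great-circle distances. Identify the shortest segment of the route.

A–B

Leg distances:
A→B: 62.2 km
B→C: 257.0 km
C→D: 114.8 km
D→E: 181.8 km
The shortest leg is A–B at 62.2 km.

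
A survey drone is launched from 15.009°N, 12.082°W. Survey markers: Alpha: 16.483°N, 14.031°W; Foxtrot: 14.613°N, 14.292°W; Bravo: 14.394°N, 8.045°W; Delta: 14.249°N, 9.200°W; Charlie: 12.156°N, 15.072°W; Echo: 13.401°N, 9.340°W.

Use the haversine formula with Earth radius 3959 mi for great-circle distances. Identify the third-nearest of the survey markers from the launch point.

Delta

Distances from the launch point (15.009°N, 12.082°W):
Foxtrot: 150.1 mi
Alpha: 164.8 mi
Delta: 199.7 mi
Echo: 214.7 mi
Bravo: 273.1 mi
Charlie: 281.4 mi
The third-nearest is Delta at 199.7 mi.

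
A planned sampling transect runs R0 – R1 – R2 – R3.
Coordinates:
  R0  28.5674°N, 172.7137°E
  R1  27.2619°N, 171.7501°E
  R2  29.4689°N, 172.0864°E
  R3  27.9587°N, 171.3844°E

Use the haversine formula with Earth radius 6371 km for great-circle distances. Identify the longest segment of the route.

Leg distances:
R0→R1: 173.3 km
R1→R2: 247.6 km
R2→R3: 181.3 km
The longest leg is R1–R2 at 247.6 km.

R1–R2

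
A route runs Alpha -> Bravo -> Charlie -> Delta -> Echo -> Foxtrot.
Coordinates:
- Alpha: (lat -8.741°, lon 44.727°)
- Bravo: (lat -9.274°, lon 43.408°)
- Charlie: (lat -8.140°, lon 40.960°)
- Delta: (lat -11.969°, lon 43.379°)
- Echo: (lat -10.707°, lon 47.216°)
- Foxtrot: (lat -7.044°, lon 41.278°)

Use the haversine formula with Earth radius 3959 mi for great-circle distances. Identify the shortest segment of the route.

Alpha–Bravo

Leg distances:
Alpha→Bravo: 97.3 mi
Bravo→Charlie: 184.6 mi
Charlie→Delta: 311.6 mi
Delta→Echo: 274.2 mi
Echo→Foxtrot: 477.8 mi
The shortest leg is Alpha–Bravo at 97.3 mi.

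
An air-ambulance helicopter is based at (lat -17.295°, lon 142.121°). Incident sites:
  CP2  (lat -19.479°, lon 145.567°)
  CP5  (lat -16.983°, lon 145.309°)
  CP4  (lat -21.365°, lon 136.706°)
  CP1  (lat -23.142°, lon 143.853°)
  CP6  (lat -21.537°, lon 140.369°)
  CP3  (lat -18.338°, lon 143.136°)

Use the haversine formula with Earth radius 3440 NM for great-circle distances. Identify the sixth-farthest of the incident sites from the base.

Distance to each, sorted:
CP4: 392.1 NM
CP1: 364.3 NM
CP6: 273.3 NM
CP2: 236.1 NM
CP5: 183.9 NM
CP3: 85.4 NM
The sixth-farthest is CP3 at 85.4 NM.

CP3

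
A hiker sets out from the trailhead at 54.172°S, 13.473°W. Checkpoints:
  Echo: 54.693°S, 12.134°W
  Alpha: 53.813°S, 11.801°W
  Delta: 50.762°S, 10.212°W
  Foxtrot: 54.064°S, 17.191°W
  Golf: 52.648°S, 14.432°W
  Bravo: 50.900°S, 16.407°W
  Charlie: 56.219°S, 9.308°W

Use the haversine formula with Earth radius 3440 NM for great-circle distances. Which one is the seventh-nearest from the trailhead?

Delta

Distance to each, sorted:
Echo: 56.3 NM
Alpha: 62.8 NM
Golf: 97.7 NM
Foxtrot: 131.0 NM
Charlie: 188.3 NM
Bravo: 223.7 NM
Delta: 236.9 NM
The seventh-nearest is Delta at 236.9 NM.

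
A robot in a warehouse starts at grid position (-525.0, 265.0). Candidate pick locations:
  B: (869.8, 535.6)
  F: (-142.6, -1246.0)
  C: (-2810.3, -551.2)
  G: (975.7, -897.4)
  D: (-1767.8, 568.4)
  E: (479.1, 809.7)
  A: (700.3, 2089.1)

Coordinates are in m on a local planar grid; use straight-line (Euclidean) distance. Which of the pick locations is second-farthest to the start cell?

Distance to each, sorted:
C: 2426.7 m
A: 2197.4 m
G: 1898.2 m
F: 1558.6 m
B: 1420.8 m
D: 1279.3 m
E: 1142.3 m
The second-farthest is A at 2197.4 m.

A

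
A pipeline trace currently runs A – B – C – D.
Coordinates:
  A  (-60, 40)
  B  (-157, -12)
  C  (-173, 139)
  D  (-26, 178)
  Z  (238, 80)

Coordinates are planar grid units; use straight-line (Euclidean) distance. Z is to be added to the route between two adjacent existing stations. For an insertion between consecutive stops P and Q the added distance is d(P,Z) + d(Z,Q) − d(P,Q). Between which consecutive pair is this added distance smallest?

between C and D

Added distance for inserting Z between each consecutive pair:
A–B: 596.2
B–C: 668.9
C–D: 544.7
Smallest added distance is 544.7, inserting between C and D.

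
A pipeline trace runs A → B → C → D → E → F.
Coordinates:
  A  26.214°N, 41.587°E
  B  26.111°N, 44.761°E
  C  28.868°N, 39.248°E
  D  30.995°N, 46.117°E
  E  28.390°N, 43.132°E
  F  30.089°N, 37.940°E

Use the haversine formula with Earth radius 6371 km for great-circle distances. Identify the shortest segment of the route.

Leg distances:
A→B: 317.0 km
B→C: 624.1 km
C→D: 702.7 km
D→E: 408.7 km
E→F: 538.0 km
The shortest leg is A–B at 317.0 km.

A–B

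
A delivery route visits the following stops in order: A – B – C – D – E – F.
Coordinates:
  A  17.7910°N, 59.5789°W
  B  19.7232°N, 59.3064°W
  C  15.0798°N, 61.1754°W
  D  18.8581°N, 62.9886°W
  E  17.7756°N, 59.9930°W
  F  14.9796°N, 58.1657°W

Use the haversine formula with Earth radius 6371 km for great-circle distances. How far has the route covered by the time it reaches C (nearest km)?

Leg distances:
A→B: 216.8 km  (cumulative 216.8 km)
B→C: 553.1 km  (cumulative 769.8 km)
Cumulative distance at C ≈ 770 km.

770 km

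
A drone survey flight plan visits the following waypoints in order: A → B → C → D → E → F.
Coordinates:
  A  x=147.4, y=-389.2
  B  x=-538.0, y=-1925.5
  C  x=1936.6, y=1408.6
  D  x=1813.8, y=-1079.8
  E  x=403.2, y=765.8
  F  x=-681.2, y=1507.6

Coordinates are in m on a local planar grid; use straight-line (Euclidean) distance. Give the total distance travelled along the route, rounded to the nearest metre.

11963 m

Leg distances:
A→B: 1682.3 m  (cumulative 1682.3 m)
B→C: 4152.1 m  (cumulative 5834.3 m)
C→D: 2491.4 m  (cumulative 8325.8 m)
D→E: 2322.9 m  (cumulative 10648.7 m)
E→F: 1313.8 m  (cumulative 11962.6 m)
Total route length ≈ 11963 m.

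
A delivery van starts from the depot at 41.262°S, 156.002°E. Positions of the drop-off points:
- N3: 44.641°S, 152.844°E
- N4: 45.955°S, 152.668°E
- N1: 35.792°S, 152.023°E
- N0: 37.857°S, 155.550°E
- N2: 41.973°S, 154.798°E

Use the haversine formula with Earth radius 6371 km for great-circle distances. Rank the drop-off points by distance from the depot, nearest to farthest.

Computing each great-circle distance from 41.262°S, 156.002°E:
N2 41.973°S, 154.798°E: 127.5 km
N0 37.857°S, 155.550°E: 380.6 km
N3 44.641°S, 152.844°E: 455.1 km
N4 45.955°S, 152.668°E: 586.7 km
N1 35.792°S, 152.023°E: 699.6 km

N2, N0, N3, N4, N1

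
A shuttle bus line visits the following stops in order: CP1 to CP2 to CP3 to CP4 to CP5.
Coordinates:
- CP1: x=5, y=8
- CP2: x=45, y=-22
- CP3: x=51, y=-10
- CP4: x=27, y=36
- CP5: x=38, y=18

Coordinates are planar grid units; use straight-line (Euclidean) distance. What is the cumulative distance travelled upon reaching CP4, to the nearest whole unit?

Leg distances:
CP1→CP2: 50.0  (cumulative 50.0)
CP2→CP3: 13.4  (cumulative 63.4)
CP3→CP4: 51.9  (cumulative 115.3)
Cumulative distance at CP4 ≈ 115.

115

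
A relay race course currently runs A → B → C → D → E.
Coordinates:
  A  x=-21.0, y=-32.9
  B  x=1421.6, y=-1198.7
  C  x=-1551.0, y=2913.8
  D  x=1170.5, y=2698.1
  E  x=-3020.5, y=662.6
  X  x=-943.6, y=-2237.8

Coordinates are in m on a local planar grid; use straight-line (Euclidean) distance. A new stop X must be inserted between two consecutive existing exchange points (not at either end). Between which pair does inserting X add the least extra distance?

Added distance for inserting X between each consecutive pair:
A–B: 3118.8 m
B–C: 2696.3 m
C–D: 7826.8 m
D–E: 4277.8 m
Smallest added distance is 2696.3 m, inserting between B and C.

between B and C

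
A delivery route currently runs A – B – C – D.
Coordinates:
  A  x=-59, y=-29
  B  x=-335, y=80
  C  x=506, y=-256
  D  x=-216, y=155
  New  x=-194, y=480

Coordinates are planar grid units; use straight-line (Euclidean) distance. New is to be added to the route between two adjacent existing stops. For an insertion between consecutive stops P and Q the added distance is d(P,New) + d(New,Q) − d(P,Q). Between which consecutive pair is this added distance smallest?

between C and D

Added distance for inserting New between each consecutive pair:
A–B: 654.0
B–C: 534.2
C–D: 510.7
Smallest added distance is 510.7, inserting between C and D.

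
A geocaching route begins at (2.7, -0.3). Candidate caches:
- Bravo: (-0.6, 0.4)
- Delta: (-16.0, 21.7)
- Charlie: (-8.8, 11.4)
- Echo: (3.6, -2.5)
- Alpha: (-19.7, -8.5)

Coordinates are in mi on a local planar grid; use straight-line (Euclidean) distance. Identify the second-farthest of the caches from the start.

Distance to each, sorted:
Delta: 28.9 mi
Alpha: 23.9 mi
Charlie: 16.4 mi
Bravo: 3.4 mi
Echo: 2.4 mi
The second-farthest is Alpha at 23.9 mi.

Alpha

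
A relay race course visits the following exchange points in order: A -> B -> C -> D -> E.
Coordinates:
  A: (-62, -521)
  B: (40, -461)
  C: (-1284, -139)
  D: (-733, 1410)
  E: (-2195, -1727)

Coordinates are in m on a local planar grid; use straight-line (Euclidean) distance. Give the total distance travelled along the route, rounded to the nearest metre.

Leg distances:
A→B: 118.3 m  (cumulative 118.3 m)
B→C: 1362.6 m  (cumulative 1480.9 m)
C→D: 1644.1 m  (cumulative 3125.0 m)
D→E: 3461.0 m  (cumulative 6586.0 m)
Total route length ≈ 6586 m.

6586 m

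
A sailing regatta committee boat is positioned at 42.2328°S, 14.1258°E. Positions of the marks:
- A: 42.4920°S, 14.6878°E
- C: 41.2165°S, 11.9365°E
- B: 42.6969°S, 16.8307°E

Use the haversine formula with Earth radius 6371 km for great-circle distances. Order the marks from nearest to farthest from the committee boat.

Computing each great-circle distance from 42.2328°S, 14.1258°E:
A 42.4920°S, 14.6878°E: 54.4 km
C 41.2165°S, 11.9365°E: 214.0 km
B 42.6969°S, 16.8307°E: 227.8 km

A, C, B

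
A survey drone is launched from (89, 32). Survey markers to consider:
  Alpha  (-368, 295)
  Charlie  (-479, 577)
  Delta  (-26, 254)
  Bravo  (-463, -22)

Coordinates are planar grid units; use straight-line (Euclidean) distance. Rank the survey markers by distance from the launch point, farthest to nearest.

Charlie, Bravo, Alpha, Delta

Distance from the launch point at (89, 32) to each:
Charlie (-479, 577): 787.2
Bravo (-463, -22): 554.6
Alpha (-368, 295): 527.3
Delta (-26, 254): 250.0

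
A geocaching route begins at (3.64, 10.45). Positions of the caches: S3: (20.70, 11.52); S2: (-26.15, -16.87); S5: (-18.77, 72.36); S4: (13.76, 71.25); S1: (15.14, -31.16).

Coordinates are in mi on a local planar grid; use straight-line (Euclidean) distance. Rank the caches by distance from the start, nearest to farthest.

Computing each straight-line distance from (3.64, 10.45):
S3 (20.70, 11.52): 17.1 mi
S2 (-26.15, -16.87): 40.4 mi
S1 (15.14, -31.16): 43.2 mi
S4 (13.76, 71.25): 61.6 mi
S5 (-18.77, 72.36): 65.8 mi

S3, S2, S1, S4, S5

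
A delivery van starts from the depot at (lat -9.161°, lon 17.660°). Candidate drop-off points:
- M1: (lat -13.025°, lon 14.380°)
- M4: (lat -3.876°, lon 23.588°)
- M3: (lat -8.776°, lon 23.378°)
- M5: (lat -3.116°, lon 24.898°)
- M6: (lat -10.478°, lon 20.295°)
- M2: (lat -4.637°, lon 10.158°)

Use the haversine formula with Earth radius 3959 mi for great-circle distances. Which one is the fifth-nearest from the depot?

Distance to each, sorted:
M6: 201.2 mi
M1: 347.5 mi
M3: 391.2 mi
M4: 546.7 mi
M2: 602.0 mi
M5: 649.2 mi
The fifth-nearest is M2 at 602.0 mi.

M2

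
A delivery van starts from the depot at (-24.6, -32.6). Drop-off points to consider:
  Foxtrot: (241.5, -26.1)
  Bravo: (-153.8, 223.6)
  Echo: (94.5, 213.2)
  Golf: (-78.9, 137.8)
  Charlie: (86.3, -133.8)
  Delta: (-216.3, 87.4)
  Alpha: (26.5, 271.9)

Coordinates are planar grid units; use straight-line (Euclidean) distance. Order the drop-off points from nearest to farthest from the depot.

Computing each straight-line distance from (-24.6, -32.6):
Charlie (86.3, -133.8): 150.1
Golf (-78.9, 137.8): 178.8
Delta (-216.3, 87.4): 226.2
Foxtrot (241.5, -26.1): 266.2
Echo (94.5, 213.2): 273.1
Bravo (-153.8, 223.6): 286.9
Alpha (26.5, 271.9): 308.8

Charlie, Golf, Delta, Foxtrot, Echo, Bravo, Alpha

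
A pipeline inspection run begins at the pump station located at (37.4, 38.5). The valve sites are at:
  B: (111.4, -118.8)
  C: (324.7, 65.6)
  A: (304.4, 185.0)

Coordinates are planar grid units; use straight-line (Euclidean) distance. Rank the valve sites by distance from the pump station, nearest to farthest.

B, C, A

Computing each straight-line distance from (37.4, 38.5):
B (111.4, -118.8): 173.8
C (324.7, 65.6): 288.6
A (304.4, 185.0): 304.6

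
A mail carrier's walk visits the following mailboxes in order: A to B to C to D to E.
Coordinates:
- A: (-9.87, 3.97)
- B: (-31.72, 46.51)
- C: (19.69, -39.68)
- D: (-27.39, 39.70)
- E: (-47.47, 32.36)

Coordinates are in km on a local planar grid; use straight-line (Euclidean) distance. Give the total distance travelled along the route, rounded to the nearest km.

Leg distances:
A→B: 47.8 km  (cumulative 47.8 km)
B→C: 100.4 km  (cumulative 148.2 km)
C→D: 92.3 km  (cumulative 240.5 km)
D→E: 21.4 km  (cumulative 261.9 km)
Total route length ≈ 262 km.

262 km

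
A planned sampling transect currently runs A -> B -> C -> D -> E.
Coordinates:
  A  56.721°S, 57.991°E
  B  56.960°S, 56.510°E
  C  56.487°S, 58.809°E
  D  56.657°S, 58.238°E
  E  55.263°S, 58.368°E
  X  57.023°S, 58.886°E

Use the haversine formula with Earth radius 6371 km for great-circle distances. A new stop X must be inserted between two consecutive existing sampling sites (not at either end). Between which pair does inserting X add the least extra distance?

between B and C

Added distance for inserting X between each consecutive pair:
A–B: 114.1 km
B–C: 54.1 km
C–D: 76.7 km
D–E: 99.8 km
Smallest added distance is 54.1 km, inserting between B and C.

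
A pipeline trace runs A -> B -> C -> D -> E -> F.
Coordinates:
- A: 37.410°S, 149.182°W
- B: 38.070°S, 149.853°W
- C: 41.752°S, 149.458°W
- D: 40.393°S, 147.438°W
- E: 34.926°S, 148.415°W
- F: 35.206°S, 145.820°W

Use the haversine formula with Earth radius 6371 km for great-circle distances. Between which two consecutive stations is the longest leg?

Leg distances:
A→B: 94.2 km
B→C: 410.8 km
C→D: 226.9 km
D→E: 613.9 km
E→F: 238.2 km
The longest leg is D–E at 613.9 km.

D–E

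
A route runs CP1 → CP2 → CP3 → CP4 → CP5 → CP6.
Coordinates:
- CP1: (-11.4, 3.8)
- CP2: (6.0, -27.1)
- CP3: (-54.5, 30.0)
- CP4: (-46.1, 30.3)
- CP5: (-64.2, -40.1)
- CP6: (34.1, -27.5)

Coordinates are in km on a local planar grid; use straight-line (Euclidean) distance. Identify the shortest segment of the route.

Leg distances:
CP1→CP2: 35.5 km
CP2→CP3: 83.2 km
CP3→CP4: 8.4 km
CP4→CP5: 72.7 km
CP5→CP6: 99.1 km
The shortest leg is CP3–CP4 at 8.4 km.

CP3–CP4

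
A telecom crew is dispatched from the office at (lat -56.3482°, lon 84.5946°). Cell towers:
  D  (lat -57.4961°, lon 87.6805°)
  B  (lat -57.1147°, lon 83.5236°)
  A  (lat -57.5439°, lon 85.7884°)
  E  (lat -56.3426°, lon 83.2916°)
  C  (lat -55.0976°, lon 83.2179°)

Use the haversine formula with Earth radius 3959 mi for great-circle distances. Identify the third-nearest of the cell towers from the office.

A

Distance to each, sorted:
E: 49.9 mi
B: 66.7 mi
A: 94.1 mi
C: 101.7 mi
D: 140.8 mi
The third-nearest is A at 94.1 mi.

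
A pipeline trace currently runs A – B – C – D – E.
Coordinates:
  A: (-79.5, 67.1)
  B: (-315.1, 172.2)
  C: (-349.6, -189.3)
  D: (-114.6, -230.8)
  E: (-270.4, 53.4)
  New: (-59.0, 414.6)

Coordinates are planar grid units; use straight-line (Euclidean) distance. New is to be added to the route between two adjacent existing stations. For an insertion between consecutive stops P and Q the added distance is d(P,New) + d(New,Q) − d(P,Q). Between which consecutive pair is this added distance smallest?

Added distance for inserting New between each consecutive pair:
A–B: 442.8
B–C: 659.7
C–D: 1079.3
D–E: 742.2
Smallest added distance is 442.8, inserting between A and B.

between A and B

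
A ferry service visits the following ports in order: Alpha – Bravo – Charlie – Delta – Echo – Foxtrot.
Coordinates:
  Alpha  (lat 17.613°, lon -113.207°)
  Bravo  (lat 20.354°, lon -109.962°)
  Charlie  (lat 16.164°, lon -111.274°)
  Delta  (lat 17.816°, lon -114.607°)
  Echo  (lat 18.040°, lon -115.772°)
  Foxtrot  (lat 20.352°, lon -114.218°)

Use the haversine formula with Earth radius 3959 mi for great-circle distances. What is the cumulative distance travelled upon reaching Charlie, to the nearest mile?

Leg distances:
Alpha→Bravo: 284.3 mi  (cumulative 284.3 mi)
Bravo→Charlie: 302.0 mi  (cumulative 586.3 mi)
Cumulative distance at Charlie ≈ 586 mi.

586 mi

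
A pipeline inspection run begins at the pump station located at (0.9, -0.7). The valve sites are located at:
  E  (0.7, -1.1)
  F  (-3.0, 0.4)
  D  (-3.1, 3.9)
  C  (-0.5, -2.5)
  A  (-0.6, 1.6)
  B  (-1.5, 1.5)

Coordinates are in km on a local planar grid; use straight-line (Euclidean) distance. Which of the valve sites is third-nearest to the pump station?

Distances from the pump station ((0.9, -0.7)):
E: 0.4 km
C: 2.3 km
A: 2.7 km
B: 3.3 km
F: 4.1 km
D: 6.1 km
The third-nearest is A at 2.7 km.

A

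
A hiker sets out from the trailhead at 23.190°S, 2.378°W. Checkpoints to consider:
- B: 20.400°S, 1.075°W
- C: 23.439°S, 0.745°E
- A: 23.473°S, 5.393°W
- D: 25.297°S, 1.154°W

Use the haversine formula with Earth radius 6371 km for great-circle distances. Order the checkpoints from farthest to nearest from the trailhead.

B, C, A, D

Distances from the trailhead:
B 20.400°S, 1.075°W: 338.1 km
C 23.439°S, 0.745°E: 320.1 km
A 23.473°S, 5.393°W: 309.4 km
D 25.297°S, 1.154°W: 265.1 km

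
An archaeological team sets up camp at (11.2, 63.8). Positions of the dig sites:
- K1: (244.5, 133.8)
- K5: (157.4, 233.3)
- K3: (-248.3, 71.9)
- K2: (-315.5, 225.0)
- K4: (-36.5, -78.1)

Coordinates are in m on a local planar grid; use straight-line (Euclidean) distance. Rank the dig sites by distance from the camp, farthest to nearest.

K2, K3, K1, K5, K4

Computing each straight-line distance from (11.2, 63.8):
K2 (-315.5, 225.0): 364.3 m
K3 (-248.3, 71.9): 259.6 m
K1 (244.5, 133.8): 243.6 m
K5 (157.4, 233.3): 223.8 m
K4 (-36.5, -78.1): 149.7 m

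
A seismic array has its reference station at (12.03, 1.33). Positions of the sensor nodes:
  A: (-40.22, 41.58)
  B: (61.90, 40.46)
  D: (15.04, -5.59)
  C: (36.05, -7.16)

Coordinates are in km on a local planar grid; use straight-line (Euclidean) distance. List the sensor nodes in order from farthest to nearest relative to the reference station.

Distances from the reference station:
A (-40.22, 41.58): 66.0 km
B (61.90, 40.46): 63.4 km
C (36.05, -7.16): 25.5 km
D (15.04, -5.59): 7.5 km

A, B, C, D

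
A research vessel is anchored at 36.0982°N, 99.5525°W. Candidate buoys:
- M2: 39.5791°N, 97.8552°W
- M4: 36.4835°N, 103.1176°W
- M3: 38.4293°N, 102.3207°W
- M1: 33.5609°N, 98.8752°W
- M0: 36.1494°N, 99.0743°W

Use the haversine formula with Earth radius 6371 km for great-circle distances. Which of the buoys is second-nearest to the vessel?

Distances from the vessel (36.0982°N, 99.5525°W):
M0: 43.3 km
M1: 288.8 km
M4: 322.4 km
M3: 356.6 km
M2: 414.7 km
The second-nearest is M1 at 288.8 km.

M1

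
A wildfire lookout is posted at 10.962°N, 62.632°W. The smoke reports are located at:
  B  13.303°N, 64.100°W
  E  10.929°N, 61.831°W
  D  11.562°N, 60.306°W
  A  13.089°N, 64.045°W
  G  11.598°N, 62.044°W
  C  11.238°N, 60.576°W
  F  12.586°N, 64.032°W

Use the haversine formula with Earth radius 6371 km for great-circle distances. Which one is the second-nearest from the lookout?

Distance to each, sorted:
E: 87.5 km
G: 95.5 km
C: 226.4 km
F: 236.3 km
D: 262.3 km
A: 282.0 km
B: 305.3 km
The second-nearest is G at 95.5 km.

G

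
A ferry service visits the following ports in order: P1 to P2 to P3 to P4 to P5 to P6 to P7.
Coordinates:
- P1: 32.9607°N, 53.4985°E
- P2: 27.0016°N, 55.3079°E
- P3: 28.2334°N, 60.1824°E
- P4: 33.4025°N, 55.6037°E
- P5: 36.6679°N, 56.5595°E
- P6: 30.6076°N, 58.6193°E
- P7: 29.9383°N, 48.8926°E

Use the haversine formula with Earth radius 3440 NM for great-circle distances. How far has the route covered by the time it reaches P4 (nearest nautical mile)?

Leg distances:
P1→P2: 369.9 NM  (cumulative 369.9 NM)
P2→P3: 269.6 NM  (cumulative 639.6 NM)
P3→P4: 389.8 NM  (cumulative 1029.4 NM)
Cumulative distance at P4 ≈ 1029 NM.

1029 NM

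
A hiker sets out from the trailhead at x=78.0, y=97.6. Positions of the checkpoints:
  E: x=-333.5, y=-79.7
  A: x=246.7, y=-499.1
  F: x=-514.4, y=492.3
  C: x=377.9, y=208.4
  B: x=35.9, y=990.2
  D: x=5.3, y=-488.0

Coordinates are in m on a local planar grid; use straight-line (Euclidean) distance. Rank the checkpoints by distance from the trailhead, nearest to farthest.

Computing each straight-line distance from x=78.0, y=97.6:
C x=377.9, y=208.4: 319.7 m
E x=-333.5, y=-79.7: 448.1 m
D x=5.3, y=-488.0: 590.1 m
A x=246.7, y=-499.1: 620.1 m
F x=-514.4, y=492.3: 711.8 m
B x=35.9, y=990.2: 893.6 m

C, E, D, A, F, B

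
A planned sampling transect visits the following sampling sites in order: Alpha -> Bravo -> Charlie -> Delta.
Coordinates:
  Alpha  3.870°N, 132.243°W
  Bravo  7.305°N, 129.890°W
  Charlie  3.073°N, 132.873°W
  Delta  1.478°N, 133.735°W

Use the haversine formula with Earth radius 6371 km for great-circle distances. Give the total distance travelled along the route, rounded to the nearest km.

Leg distances:
Alpha→Bravo: 462.3 km  (cumulative 462.3 km)
Bravo→Charlie: 574.9 km  (cumulative 1037.2 km)
Charlie→Delta: 201.6 km  (cumulative 1238.7 km)
Total route length ≈ 1239 km.

1239 km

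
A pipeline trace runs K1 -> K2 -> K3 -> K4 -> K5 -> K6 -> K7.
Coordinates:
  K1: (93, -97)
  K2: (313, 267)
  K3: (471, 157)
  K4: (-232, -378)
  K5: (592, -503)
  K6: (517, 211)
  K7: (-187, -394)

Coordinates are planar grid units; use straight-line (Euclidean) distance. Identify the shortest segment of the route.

Leg distances:
K1→K2: 425.3
K2→K3: 192.5
K3→K4: 883.4
K4→K5: 833.4
K5→K6: 717.9
K6→K7: 928.2
The shortest leg is K2–K3 at 192.5.

K2–K3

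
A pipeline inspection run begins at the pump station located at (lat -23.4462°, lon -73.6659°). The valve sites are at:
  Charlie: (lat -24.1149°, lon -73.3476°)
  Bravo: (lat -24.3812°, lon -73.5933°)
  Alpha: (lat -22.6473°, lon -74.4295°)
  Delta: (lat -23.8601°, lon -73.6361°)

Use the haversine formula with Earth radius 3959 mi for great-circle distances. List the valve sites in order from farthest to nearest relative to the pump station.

Distance from the pump station at (lat -23.4462°, lon -73.6659°) to each:
Alpha (lat -22.6473°, lon -74.4295°): 73.5 mi
Bravo (lat -24.3812°, lon -73.5933°): 64.8 mi
Charlie (lat -24.1149°, lon -73.3476°): 50.4 mi
Delta (lat -23.8601°, lon -73.6361°): 28.7 mi

Alpha, Bravo, Charlie, Delta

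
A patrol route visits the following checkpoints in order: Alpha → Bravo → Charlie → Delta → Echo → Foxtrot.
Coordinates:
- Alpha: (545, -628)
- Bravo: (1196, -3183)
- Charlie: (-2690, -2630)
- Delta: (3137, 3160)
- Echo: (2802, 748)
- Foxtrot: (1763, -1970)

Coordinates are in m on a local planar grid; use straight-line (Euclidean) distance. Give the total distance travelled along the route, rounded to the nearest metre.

Leg distances:
Alpha→Bravo: 2636.6 m  (cumulative 2636.6 m)
Bravo→Charlie: 3925.2 m  (cumulative 6561.8 m)
Charlie→Delta: 8214.5 m  (cumulative 14776.3 m)
Delta→Echo: 2435.2 m  (cumulative 17211.4 m)
Echo→Foxtrot: 2909.8 m  (cumulative 20121.3 m)
Total route length ≈ 20121 m.

20121 m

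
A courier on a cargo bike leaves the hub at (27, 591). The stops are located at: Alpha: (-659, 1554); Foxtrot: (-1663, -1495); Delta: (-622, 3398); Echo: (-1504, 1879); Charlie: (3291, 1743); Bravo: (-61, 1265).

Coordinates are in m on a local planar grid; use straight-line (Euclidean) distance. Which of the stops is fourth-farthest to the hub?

Distances from the hub ((27, 591)):
Charlie: 3461.3 m
Delta: 2881.1 m
Foxtrot: 2684.7 m
Echo: 2000.7 m
Alpha: 1182.4 m
Bravo: 679.7 m
The fourth-farthest is Echo at 2000.7 m.

Echo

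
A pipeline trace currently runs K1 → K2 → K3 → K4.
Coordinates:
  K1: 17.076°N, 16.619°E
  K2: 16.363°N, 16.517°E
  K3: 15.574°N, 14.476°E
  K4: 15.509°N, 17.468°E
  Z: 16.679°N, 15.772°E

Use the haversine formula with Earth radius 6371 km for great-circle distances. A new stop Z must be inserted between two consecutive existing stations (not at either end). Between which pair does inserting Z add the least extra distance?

Added distance for inserting Z between each consecutive pair:
K1–K2: 107.2 km
K2–K3: 36.8 km
K3–K4: 87.5 km
Smallest added distance is 36.8 km, inserting between K2 and K3.

between K2 and K3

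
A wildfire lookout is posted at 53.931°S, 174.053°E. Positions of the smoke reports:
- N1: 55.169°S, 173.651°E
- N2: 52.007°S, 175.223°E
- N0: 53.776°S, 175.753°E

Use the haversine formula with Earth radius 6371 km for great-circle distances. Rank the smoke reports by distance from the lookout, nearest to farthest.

N0, N1, N2

Distances from the lookout:
N0 53.776°S, 175.753°E: 112.8 km
N1 55.169°S, 173.651°E: 140.1 km
N2 52.007°S, 175.223°E: 227.8 km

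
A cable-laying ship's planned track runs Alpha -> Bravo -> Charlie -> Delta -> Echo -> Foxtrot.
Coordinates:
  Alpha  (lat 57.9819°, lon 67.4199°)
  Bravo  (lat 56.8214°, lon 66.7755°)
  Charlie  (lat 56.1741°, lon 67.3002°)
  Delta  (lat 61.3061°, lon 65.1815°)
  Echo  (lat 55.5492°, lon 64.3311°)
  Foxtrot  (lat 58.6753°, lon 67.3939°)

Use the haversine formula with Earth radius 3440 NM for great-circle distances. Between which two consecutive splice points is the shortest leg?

Leg distances:
Alpha→Bravo: 72.7 NM
Bravo→Charlie: 42.6 NM
Charlie→Delta: 315.1 NM
Delta→Echo: 346.7 NM
Echo→Foxtrot: 212.5 NM
The shortest leg is Bravo–Charlie at 42.6 NM.

Bravo–Charlie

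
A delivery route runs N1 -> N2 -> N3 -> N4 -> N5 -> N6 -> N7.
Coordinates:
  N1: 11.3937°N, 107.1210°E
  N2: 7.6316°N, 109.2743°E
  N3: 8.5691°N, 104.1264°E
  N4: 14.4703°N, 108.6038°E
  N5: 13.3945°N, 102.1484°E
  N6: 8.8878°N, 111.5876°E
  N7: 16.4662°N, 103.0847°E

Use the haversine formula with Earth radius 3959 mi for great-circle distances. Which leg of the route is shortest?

Leg distances:
N1→N2: 298.5 mi
N2→N3: 358.1 mi
N3→N4: 508.0 mi
N4→N5: 439.2 mi
N5→N6: 711.5 mi
N6→N7: 776.0 mi
The shortest leg is N1–N2 at 298.5 mi.

N1–N2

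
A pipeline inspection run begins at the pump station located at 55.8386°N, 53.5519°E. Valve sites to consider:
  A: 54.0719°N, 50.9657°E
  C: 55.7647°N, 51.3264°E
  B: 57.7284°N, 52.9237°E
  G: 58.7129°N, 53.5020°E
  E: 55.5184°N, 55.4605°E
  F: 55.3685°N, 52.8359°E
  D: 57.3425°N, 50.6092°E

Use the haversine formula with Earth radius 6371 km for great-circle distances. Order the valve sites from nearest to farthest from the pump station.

Distance from the pump station at 55.8386°N, 53.5519°E to each:
F 55.3685°N, 52.8359°E: 69.0 km
E 55.5184°N, 55.4605°E: 124.8 km
C 55.7647°N, 51.3264°E: 139.3 km
B 57.7284°N, 52.9237°E: 213.6 km
D 57.3425°N, 50.6092°E: 245.8 km
A 54.0719°N, 50.9657°E: 256.6 km
G 58.7129°N, 53.5020°E: 319.6 km

F, E, C, B, D, A, G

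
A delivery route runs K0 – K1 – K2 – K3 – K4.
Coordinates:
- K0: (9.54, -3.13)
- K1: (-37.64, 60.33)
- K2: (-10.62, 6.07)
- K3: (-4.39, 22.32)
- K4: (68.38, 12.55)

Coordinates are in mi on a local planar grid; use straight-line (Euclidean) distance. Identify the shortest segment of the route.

Leg distances:
K0→K1: 79.1 mi
K1→K2: 60.6 mi
K2→K3: 17.4 mi
K3→K4: 73.4 mi
The shortest leg is K2–K3 at 17.4 mi.

K2–K3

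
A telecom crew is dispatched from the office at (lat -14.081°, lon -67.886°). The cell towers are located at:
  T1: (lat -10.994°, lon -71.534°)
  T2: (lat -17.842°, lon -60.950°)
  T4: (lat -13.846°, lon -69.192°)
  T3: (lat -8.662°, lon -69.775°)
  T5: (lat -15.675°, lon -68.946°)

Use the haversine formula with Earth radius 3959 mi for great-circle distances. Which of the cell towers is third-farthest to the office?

Distances from the office ((lat -14.081°, lon -67.886°)):
T2: 528.9 mi
T3: 395.7 mi
T1: 325.6 mi
T5: 130.9 mi
T4: 89.1 mi
The third-farthest is T1 at 325.6 mi.

T1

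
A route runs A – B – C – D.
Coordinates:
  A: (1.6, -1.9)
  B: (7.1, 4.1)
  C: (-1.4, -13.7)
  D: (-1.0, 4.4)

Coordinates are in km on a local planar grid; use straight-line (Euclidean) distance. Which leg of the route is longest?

Leg distances:
A→B: 8.1 km
B→C: 19.7 km
C→D: 18.1 km
The longest leg is B–C at 19.7 km.

B–C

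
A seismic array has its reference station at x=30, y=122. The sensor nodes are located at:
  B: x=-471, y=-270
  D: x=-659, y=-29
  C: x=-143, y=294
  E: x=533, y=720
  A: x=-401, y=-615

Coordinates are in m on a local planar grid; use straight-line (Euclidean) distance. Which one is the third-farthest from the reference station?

D

Distance to each, sorted:
A: 853.8 m
E: 781.4 m
D: 705.4 m
B: 636.1 m
C: 244.0 m
The third-farthest is D at 705.4 m.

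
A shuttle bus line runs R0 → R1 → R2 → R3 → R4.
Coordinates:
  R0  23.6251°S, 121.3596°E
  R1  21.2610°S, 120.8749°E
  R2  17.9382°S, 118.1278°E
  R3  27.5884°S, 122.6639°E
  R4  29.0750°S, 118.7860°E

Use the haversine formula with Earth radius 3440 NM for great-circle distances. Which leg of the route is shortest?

R0–R1

Leg distances:
R0→R1: 144.5 NM
R1→R2: 252.8 NM
R2→R3: 631.3 NM
R3→R4: 223.5 NM
The shortest leg is R0–R1 at 144.5 NM.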